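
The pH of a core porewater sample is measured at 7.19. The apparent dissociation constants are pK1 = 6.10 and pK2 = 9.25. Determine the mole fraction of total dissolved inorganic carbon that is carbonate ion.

α₂ = 1 / (1 + [H⁺]/K2 + [H⁺]²/(K1K2)) = 1 / (1 + 10^+2.06 + 10^+0.97)
   = 1 / (1 + 114.82 + 9.3325) = 1/125.15 = 0.007991

α₂ = 0.00799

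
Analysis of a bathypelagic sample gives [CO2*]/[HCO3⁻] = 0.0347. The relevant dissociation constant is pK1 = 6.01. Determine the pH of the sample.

pH = 7.47

From K1 = [H⁺][HCO3⁻]/[CO2*]:  pH = pK1 − log₁₀([CO2*]/[HCO3⁻])
log₁₀(0.0347) = -1.460
pH = 6.01 − (-1.460) = 7.47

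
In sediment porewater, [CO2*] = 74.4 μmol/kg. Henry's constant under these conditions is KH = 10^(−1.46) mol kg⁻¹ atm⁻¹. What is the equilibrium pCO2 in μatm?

KH = 10^(−1.46) = 3.467×10^-2 mol kg⁻¹ atm⁻¹
pCO2 = [CO2*]/KH = 74.4×10^-6 / 3.467×10^-2 = 2.15×10^-3 atm = 2150 μatm

pCO2 = 2150 μatm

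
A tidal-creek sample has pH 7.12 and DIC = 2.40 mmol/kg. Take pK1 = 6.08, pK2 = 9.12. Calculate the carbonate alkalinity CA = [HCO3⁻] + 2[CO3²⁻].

CA = [HCO3⁻] + 2[CO3²⁻] = (α₁ + 2α₂)·DIC
At pH 7.12: [H⁺]/K1 = 10^-1.04 = 0.091201, K2/[H⁺] = 10^-2.00 = 0.010000
α₁ = 1/(1 + 0.091201 + 0.010000) = 1/1.1012 = 0.9081; α₂ = α₁·K2/[H⁺] = 0.009081
α₁ + 2α₂ = 0.9263
CA = 0.9263 × 2.40 = 2.22 mmol/kg

CA = 2.22 mmol/kg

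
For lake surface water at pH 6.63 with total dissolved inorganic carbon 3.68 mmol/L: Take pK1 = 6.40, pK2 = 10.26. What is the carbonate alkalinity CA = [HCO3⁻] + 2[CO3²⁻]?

CA = 2.32 mmol/L

CA = [HCO3⁻] + 2[CO3²⁻] = (α₁ + 2α₂)·DIC
At pH 6.63: [H⁺]/K1 = 10^-0.23 = 0.58884, K2/[H⁺] = 10^-3.63 = 0.00023442
α₁ = 1/(1 + 0.58884 + 0.00023442) = 1/1.5891 = 0.6293; α₂ = α₁·K2/[H⁺] = 0.0001475
α₁ + 2α₂ = 0.6296
CA = 0.6296 × 3.68 = 2.32 mmol/L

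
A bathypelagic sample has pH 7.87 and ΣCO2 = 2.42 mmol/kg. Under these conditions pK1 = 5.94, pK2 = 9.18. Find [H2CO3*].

α₀ = 1 / (1 + K1/[H⁺] + K1K2/[H⁺]²) = 1 / (1 + 10^+1.93 + 10^+0.62)
   = 1 / (1 + 85.114 + 4.1687) = 1/90.282 = 0.01108
[CO2*] = α₀ × DIC = 0.01108 × 2.42 = 0.0268 mmol/kg

[CO2*] = 0.0268 mmol/kg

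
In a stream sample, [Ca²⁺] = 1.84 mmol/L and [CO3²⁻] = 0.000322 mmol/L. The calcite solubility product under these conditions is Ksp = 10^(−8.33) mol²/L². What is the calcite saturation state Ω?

Ω = 0.127

Ksp = 10^(−8.33) = 4.677×10^-9
Ω = [Ca²⁺][CO3²⁻]/Ksp = (1.84×10^-3)(0.000322×10^-3) / 4.677×10^-9 = 0.127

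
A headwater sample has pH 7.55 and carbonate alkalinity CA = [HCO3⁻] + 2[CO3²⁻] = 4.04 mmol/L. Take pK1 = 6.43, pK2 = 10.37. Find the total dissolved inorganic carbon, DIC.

DIC = 4.34 mmol/L

CA = [HCO3⁻] + 2[CO3²⁻] = (α₁ + 2α₂)·DIC
At pH 7.55: [H⁺]/K1 = 10^-1.12 = 0.075858, K2/[H⁺] = 10^-2.82 = 0.0015136
α₁ = 1/(1 + 0.075858 + 0.0015136) = 1/1.0774 = 0.9282; α₂ = α₁·K2/[H⁺] = 0.001405
α₁ + 2α₂ = 0.9310
DIC = CA / (α₁ + 2α₂) = 4.04 / 0.9310 = 4.34 mmol/L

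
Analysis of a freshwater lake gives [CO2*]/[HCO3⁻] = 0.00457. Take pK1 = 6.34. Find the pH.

From K1 = [H⁺][HCO3⁻]/[CO2*]:  pH = pK1 − log₁₀([CO2*]/[HCO3⁻])
log₁₀(0.00457) = -2.340
pH = 6.34 − (-2.340) = 8.68

pH = 8.68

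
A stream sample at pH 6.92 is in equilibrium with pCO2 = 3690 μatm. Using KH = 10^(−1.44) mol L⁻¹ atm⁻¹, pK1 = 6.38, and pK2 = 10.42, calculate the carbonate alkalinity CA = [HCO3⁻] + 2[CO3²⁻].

CA = 0.465 mmol/L

[CO2*] = KH · pCO2 = 10^(−1.44) × 3690×10^-6 = 1.340×10^-4 mol/L
α₀ = 1/(1 + K1/[H⁺] + K1K2/[H⁺]²) = 1/(1 + 10^+0.54 + 10^-2.96) = 0.2238
DIC = [CO2*]/α₀ = 1.340×10^-4 / 0.2238 = 0.5987 mmol/L
CA = (α₁ + 2α₂)·DIC = (0.7760 + 2×0.0002454) × 0.5987 = 0.465 mmol/L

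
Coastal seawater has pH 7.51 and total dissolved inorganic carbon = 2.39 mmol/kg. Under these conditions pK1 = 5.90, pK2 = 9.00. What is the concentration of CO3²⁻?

[CO3²⁻] = 0.0732 mmol/kg

α₂ = 1 / (1 + [H⁺]/K2 + [H⁺]²/(K1K2)) = 1 / (1 + 10^+1.49 + 10^-0.12)
   = 1 / (1 + 30.903 + 0.75858) = 1/32.662 = 0.03062
[CO3²⁻] = α₂ × DIC = 0.03062 × 2.39 = 0.0732 mmol/kg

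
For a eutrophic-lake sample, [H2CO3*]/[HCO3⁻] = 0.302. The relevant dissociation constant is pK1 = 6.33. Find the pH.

pH = 6.85

From K1 = [H⁺][HCO3⁻]/[H2CO3*]:  pH = pK1 − log₁₀([H2CO3*]/[HCO3⁻])
log₁₀(0.302) = -0.520
pH = 6.33 − (-0.520) = 6.85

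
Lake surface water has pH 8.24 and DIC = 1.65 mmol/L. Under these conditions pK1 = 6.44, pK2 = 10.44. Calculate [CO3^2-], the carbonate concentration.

[CO3²⁻] = 10.2 μmol/L

α₂ = 1 / (1 + [H⁺]/K2 + [H⁺]²/(K1K2)) = 1 / (1 + 10^+2.20 + 10^+0.40)
   = 1 / (1 + 158.49 + 2.5119) = 1/162.00 = 0.006173
[CO3²⁻] = α₂ × DIC = 0.006173 × 1.65 = 0.0102 mmol/L = 10.2 μmol/L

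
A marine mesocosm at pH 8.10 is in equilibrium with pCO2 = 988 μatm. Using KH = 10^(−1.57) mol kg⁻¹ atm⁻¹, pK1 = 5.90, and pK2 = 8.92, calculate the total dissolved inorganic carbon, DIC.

DIC = 4.88 mmol/kg

[CO2*] = KH · pCO2 = 10^(−1.57) × 988×10^-6 = 2.659×10^-5 mol/kg
α₀ = 1/(1 + K1/[H⁺] + K1K2/[H⁺]²) = 1/(1 + 10^+2.20 + 10^+1.38) = 0.005450
DIC = [CO2*]/α₀ = 2.659×10^-5 / 0.005450 = 4.88 mmol/kg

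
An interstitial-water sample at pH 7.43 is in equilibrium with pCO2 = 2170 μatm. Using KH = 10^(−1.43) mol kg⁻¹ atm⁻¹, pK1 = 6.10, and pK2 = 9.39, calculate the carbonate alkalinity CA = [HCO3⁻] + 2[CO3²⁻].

CA = 1.76 mmol/kg

[CO2*] = KH · pCO2 = 10^(−1.43) × 2170×10^-6 = 8.062×10^-5 mol/kg
α₀ = 1/(1 + K1/[H⁺] + K1K2/[H⁺]²) = 1/(1 + 10^+1.33 + 10^-0.63) = 0.04422
DIC = [CO2*]/α₀ = 8.062×10^-5 / 0.04422 = 1.823 mmol/kg
CA = (α₁ + 2α₂)·DIC = (0.9454 + 2×0.01037) × 1.823 = 1.76 mmol/kg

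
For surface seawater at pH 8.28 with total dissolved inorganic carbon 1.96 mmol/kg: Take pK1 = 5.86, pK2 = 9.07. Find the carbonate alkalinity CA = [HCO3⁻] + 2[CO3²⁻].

CA = 2.23 mmol/kg

CA = [HCO3⁻] + 2[CO3²⁻] = (α₁ + 2α₂)·DIC
At pH 8.28: [H⁺]/K1 = 10^-2.42 = 0.0038019, K2/[H⁺] = 10^-0.79 = 0.16218
α₁ = 1/(1 + 0.0038019 + 0.16218) = 1/1.1660 = 0.8576; α₂ = α₁·K2/[H⁺] = 0.1391
α₁ + 2α₂ = 1.1358
CA = 1.1358 × 1.96 = 2.23 mmol/kg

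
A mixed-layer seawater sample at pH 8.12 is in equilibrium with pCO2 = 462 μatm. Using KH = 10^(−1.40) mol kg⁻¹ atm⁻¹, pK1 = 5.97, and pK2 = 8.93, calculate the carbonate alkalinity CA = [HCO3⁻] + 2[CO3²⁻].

[CO2*] = KH · pCO2 = 10^(−1.40) × 462×10^-6 = 1.839×10^-5 mol/kg
α₀ = 1/(1 + K1/[H⁺] + K1K2/[H⁺]²) = 1/(1 + 10^+2.15 + 10^+1.34) = 0.006093
DIC = [CO2*]/α₀ = 1.839×10^-5 / 0.006093 = 3.019 mmol/kg
CA = (α₁ + 2α₂)·DIC = (0.8606 + 2×0.1333) × 3.019 = 3.40 mmol/kg

CA = 3.40 mmol/kg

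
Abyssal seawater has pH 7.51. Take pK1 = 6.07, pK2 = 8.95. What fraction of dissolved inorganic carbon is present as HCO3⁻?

α₁ = 0.932

α₁ = 1 / (1 + [H⁺]/K1 + K2/[H⁺]) = 1 / (1 + 10^-1.44 + 10^-1.44)
   = 1 / (1 + 0.036308 + 0.036308) = 1/1.0726 = 0.9323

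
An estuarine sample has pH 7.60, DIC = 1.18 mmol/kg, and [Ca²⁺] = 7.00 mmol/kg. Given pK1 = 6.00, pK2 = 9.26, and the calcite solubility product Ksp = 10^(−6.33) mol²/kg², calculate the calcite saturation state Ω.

α₂ = 1 / (1 + [H⁺]/K2 + [H⁺]²/(K1K2)) = 1 / (1 + 10^+1.66 + 10^+0.06)
   = 1 / (1 + 45.709 + 1.1482) = 1/47.857 = 0.02090
[CO3²⁻] = α₂ × DIC = 0.02090 × 1.18 = 0.02466 mmol/kg
Ksp = 10^(−6.33) = 4.677×10^-7
Ω = [Ca²⁺][CO3²⁻]/Ksp = (7.00×10^-3)(2.466×10^-5) / 4.677×10^-7 = 0.369

Ω = 0.369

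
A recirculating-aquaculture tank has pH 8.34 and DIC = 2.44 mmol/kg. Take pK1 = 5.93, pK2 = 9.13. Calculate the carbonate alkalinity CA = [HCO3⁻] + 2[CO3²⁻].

CA = 2.77 mmol/kg

CA = [HCO3⁻] + 2[CO3²⁻] = (α₁ + 2α₂)·DIC
At pH 8.34: [H⁺]/K1 = 10^-2.41 = 0.0038905, K2/[H⁺] = 10^-0.79 = 0.16218
α₁ = 1/(1 + 0.0038905 + 0.16218) = 1/1.1661 = 0.8576; α₂ = α₁·K2/[H⁺] = 0.1391
α₁ + 2α₂ = 1.1357
CA = 1.1357 × 2.44 = 2.77 mmol/kg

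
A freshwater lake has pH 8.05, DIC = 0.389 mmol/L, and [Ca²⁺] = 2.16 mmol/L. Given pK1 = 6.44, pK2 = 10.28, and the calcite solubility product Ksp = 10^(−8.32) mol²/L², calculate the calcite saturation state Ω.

α₂ = 1 / (1 + [H⁺]/K2 + [H⁺]²/(K1K2)) = 1 / (1 + 10^+2.23 + 10^+0.62)
   = 1 / (1 + 169.82 + 4.1687) = 1/174.99 = 0.005715
[CO3²⁻] = α₂ × DIC = 0.005715 × 0.389 = 0.002223 mmol/L = 2.223 μmol/L
Ksp = 10^(−8.32) = 4.786×10^-9
Ω = [Ca²⁺][CO3²⁻]/Ksp = (2.16×10^-3)(2.223×10^-6) / 4.786×10^-9 = 1.00

Ω = 1.00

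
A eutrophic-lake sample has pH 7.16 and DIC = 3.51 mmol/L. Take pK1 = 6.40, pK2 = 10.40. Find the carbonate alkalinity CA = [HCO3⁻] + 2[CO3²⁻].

CA = 2.99 mmol/L

CA = [HCO3⁻] + 2[CO3²⁻] = (α₁ + 2α₂)·DIC
At pH 7.16: [H⁺]/K1 = 10^-0.76 = 0.17378, K2/[H⁺] = 10^-3.24 = 0.00057544
α₁ = 1/(1 + 0.17378 + 0.00057544) = 1/1.1744 = 0.8515; α₂ = α₁·K2/[H⁺] = 0.0004900
α₁ + 2α₂ = 0.8525
CA = 0.8525 × 3.51 = 2.99 mmol/L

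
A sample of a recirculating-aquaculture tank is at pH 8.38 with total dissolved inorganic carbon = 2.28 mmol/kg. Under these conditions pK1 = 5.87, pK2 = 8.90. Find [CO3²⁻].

α₂ = 1 / (1 + [H⁺]/K2 + [H⁺]²/(K1K2)) = 1 / (1 + 10^+0.52 + 10^-1.99)
   = 1 / (1 + 3.3113 + 0.010233) = 1/4.3215 = 0.2314
[CO3²⁻] = α₂ × DIC = 0.2314 × 2.28 = 0.528 mmol/kg

[CO3²⁻] = 0.528 mmol/kg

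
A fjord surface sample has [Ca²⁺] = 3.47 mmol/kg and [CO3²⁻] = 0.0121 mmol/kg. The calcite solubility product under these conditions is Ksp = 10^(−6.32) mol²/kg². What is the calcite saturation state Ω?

Ω = 0.0877

Ksp = 10^(−6.32) = 4.786×10^-7
Ω = [Ca²⁺][CO3²⁻]/Ksp = (3.47×10^-3)(0.0121×10^-3) / 4.786×10^-7 = 0.0877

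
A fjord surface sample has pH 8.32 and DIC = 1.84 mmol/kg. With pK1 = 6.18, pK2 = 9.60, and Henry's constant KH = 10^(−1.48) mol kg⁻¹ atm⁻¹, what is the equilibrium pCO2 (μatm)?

α₀ = 1 / (1 + K1/[H⁺] + K1K2/[H⁺]²) = 1 / (1 + 10^+2.14 + 10^+0.86)
   = 1 / (1 + 138.04 + 7.2444) = 1/146.28 = 0.006836
[CO2*] = α₀ × DIC = 0.006836 × 1.84 = 0.01258 mmol/kg = 12.58 μmol/kg
pCO2 = [CO2*]/KH = 1.258×10^-5 / 3.311×10^-2 = 380 μatm

pCO2 = 380 μatm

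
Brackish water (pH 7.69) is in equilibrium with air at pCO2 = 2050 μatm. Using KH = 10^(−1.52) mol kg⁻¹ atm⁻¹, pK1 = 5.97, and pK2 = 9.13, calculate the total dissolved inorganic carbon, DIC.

[CO2*] = KH · pCO2 = 10^(−1.52) × 2050×10^-6 = 6.191×10^-5 mol/kg
α₀ = 1/(1 + K1/[H⁺] + K1K2/[H⁺]²) = 1/(1 + 10^+1.72 + 10^+0.28) = 0.01806
DIC = [CO2*]/α₀ = 6.191×10^-5 / 0.01806 = 3.43 mmol/kg

DIC = 3.43 mmol/kg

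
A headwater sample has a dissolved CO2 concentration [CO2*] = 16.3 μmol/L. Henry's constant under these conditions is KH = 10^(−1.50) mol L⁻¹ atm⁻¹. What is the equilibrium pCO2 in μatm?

pCO2 = 515 μatm

KH = 10^(−1.50) = 3.162×10^-2 mol L⁻¹ atm⁻¹
pCO2 = [CO2*]/KH = 16.3×10^-6 / 3.162×10^-2 = 5.15×10^-4 atm = 515 μatm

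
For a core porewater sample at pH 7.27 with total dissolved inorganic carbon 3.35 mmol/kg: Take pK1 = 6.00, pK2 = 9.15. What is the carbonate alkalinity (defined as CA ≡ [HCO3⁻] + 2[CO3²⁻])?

CA = [HCO3⁻] + 2[CO3²⁻] = (α₁ + 2α₂)·DIC
At pH 7.27: [H⁺]/K1 = 10^-1.27 = 0.053703, K2/[H⁺] = 10^-1.88 = 0.013183
α₁ = 1/(1 + 0.053703 + 0.013183) = 1/1.0669 = 0.9373; α₂ = α₁·K2/[H⁺] = 0.01236
α₁ + 2α₂ = 0.9620
CA = 0.9620 × 3.35 = 3.22 mmol/kg

CA = 3.22 mmol/kg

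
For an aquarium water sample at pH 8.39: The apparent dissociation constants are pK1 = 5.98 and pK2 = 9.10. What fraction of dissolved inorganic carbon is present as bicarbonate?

α₁ = 0.834

α₁ = 1 / (1 + [H⁺]/K1 + K2/[H⁺]) = 1 / (1 + 10^-2.41 + 10^-0.71)
   = 1 / (1 + 0.0038905 + 0.19498) = 1/1.1989 = 0.8341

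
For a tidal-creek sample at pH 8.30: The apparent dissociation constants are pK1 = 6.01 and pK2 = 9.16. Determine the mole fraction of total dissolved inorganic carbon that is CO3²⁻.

α₂ = 1 / (1 + [H⁺]/K2 + [H⁺]²/(K1K2)) = 1 / (1 + 10^+0.86 + 10^-1.43)
   = 1 / (1 + 7.2444 + 0.037154) = 1/8.2815 = 0.1208

α₂ = 0.121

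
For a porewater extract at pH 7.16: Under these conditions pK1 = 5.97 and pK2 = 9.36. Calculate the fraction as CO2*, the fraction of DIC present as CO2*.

α₀ = 1 / (1 + K1/[H⁺] + K1K2/[H⁺]²) = 1 / (1 + 10^+1.19 + 10^-1.01)
   = 1 / (1 + 15.488 + 0.097724) = 1/16.586 = 0.06029

α₀ = 0.0603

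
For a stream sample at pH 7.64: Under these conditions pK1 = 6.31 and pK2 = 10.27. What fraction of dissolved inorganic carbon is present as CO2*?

α₀ = 0.0446

α₀ = 1 / (1 + K1/[H⁺] + K1K2/[H⁺]²) = 1 / (1 + 10^+1.33 + 10^-1.30)
   = 1 / (1 + 21.380 + 0.050119) = 1/22.430 = 0.04458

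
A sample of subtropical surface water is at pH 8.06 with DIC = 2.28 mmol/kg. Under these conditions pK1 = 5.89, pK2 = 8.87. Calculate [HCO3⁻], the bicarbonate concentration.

[HCO3⁻] = 1.96 mmol/kg

α₁ = 1 / (1 + [H⁺]/K1 + K2/[H⁺]) = 1 / (1 + 10^-2.17 + 10^-0.81)
   = 1 / (1 + 0.0067608 + 0.15488) = 1/1.1616 = 0.8609
[HCO3⁻] = α₁ × DIC = 0.8609 × 2.28 = 1.96 mmol/kg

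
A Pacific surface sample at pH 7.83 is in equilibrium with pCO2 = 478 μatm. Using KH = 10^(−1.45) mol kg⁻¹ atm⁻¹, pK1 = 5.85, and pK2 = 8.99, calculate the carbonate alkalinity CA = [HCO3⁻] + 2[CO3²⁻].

CA = 1.84 mmol/kg

[CO2*] = KH · pCO2 = 10^(−1.45) × 478×10^-6 = 1.696×10^-5 mol/kg
α₀ = 1/(1 + K1/[H⁺] + K1K2/[H⁺]²) = 1/(1 + 10^+1.98 + 10^+0.82) = 0.009699
DIC = [CO2*]/α₀ = 1.696×10^-5 / 0.009699 = 1.749 mmol/kg
CA = (α₁ + 2α₂)·DIC = (0.9262 + 2×0.06408) × 1.749 = 1.84 mmol/kg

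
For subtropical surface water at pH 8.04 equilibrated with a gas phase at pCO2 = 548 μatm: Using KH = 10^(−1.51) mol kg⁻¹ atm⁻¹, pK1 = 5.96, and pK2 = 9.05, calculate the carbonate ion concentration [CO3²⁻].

[CO3²⁻] = 0.199 mmol/kg

[CO2*] = KH · pCO2 = 10^(−1.51) × 548×10^-6 = 1.693×10^-5 mol/kg
α₀ = 1/(1 + K1/[H⁺] + K1K2/[H⁺]²) = 1/(1 + 10^+2.08 + 10^+1.07) = 0.007520
DIC = [CO2*]/α₀ = 1.693×10^-5 / 0.007520 = 2.252 mmol/kg
[CO3²⁻] = α₂·DIC; α₂ = 0.08835, so [CO3²⁻] = 0.08835 × 2.252 = 0.199 mmol/kg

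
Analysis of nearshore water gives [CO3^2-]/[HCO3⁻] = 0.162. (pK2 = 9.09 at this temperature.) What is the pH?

From K2 = [H⁺][CO3^2-]/[HCO3⁻]:  pH = pK2 + log₁₀([CO3^2-]/[HCO3⁻])
log₁₀(0.162) = -0.790
pH = 9.09 + (-0.790) = 8.30

pH = 8.30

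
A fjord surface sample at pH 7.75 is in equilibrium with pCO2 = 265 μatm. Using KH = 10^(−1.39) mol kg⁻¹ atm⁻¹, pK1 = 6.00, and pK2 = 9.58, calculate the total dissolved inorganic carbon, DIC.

[CO2*] = KH · pCO2 = 10^(−1.39) × 265×10^-6 = 1.080×10^-5 mol/kg
α₀ = 1/(1 + K1/[H⁺] + K1K2/[H⁺]²) = 1/(1 + 10^+1.75 + 10^-0.08) = 0.01722
DIC = [CO2*]/α₀ = 1.080×10^-5 / 0.01722 = 0.627 mmol/kg

DIC = 0.627 mmol/kg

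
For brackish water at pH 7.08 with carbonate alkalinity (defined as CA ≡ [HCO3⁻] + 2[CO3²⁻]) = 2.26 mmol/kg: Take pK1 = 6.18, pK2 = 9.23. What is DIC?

DIC = 2.52 mmol/kg

CA = [HCO3⁻] + 2[CO3²⁻] = (α₁ + 2α₂)·DIC
At pH 7.08: [H⁺]/K1 = 10^-0.90 = 0.12589, K2/[H⁺] = 10^-2.15 = 0.0070795
α₁ = 1/(1 + 0.12589 + 0.0070795) = 1/1.1330 = 0.8826; α₂ = α₁·K2/[H⁺] = 0.006249
α₁ + 2α₂ = 0.8951
DIC = CA / (α₁ + 2α₂) = 2.26 / 0.8951 = 2.52 mmol/kg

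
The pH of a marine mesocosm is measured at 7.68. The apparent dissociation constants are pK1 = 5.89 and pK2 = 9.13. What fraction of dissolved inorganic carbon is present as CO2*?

α₀ = 1 / (1 + K1/[H⁺] + K1K2/[H⁺]²) = 1 / (1 + 10^+1.79 + 10^+0.34)
   = 1 / (1 + 61.660 + 2.1878) = 1/64.847 = 0.01542

α₀ = 0.0154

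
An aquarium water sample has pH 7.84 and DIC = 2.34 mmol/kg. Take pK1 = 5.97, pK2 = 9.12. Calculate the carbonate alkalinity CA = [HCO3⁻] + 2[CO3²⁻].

CA = [HCO3⁻] + 2[CO3²⁻] = (α₁ + 2α₂)·DIC
At pH 7.84: [H⁺]/K1 = 10^-1.87 = 0.013490, K2/[H⁺] = 10^-1.28 = 0.052481
α₁ = 1/(1 + 0.013490 + 0.052481) = 1/1.0660 = 0.9381; α₂ = α₁·K2/[H⁺] = 0.04923
α₁ + 2α₂ = 1.0366
CA = 1.0366 × 2.34 = 2.43 mmol/kg

CA = 2.43 mmol/kg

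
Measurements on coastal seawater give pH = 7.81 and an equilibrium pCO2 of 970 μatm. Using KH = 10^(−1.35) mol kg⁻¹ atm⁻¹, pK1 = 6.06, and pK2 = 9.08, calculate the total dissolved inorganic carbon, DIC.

[CO2*] = KH · pCO2 = 10^(−1.35) × 970×10^-6 = 4.333×10^-5 mol/kg
α₀ = 1/(1 + K1/[H⁺] + K1K2/[H⁺]²) = 1/(1 + 10^+1.75 + 10^+0.48) = 0.01660
DIC = [CO2*]/α₀ = 4.333×10^-5 / 0.01660 = 2.61 mmol/kg

DIC = 2.61 mmol/kg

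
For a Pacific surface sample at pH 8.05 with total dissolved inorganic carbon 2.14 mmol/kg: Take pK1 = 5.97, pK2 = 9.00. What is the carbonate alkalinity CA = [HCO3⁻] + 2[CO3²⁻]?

CA = 2.34 mmol/kg

CA = [HCO3⁻] + 2[CO3²⁻] = (α₁ + 2α₂)·DIC
At pH 8.05: [H⁺]/K1 = 10^-2.08 = 0.0083176, K2/[H⁺] = 10^-0.95 = 0.11220
α₁ = 1/(1 + 0.0083176 + 0.11220) = 1/1.1205 = 0.8924; α₂ = α₁·K2/[H⁺] = 0.1001
α₁ + 2α₂ = 1.0927
CA = 1.0927 × 2.14 = 2.34 mmol/kg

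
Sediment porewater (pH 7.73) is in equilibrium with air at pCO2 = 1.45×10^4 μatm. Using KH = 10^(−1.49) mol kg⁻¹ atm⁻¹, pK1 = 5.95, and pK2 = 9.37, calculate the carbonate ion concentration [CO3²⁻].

[CO2*] = KH · pCO2 = 10^(−1.49) × 1.45×10^4×10^-6 = 4.692×10^-4 mol/kg
α₀ = 1/(1 + K1/[H⁺] + K1K2/[H⁺]²) = 1/(1 + 10^+1.78 + 10^+0.14) = 0.01597
DIC = [CO2*]/α₀ = 4.692×10^-4 / 0.01597 = 29.39 mmol/kg
[CO3²⁻] = α₂·DIC; α₂ = 0.02204, so [CO3²⁻] = 0.02204 × 29.39 = 0.648 mmol/kg

[CO3²⁻] = 0.648 mmol/kg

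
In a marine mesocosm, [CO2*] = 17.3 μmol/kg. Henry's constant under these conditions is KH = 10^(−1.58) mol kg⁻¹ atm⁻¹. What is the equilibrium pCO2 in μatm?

pCO2 = 658 μatm

KH = 10^(−1.58) = 2.630×10^-2 mol kg⁻¹ atm⁻¹
pCO2 = [CO2*]/KH = 17.3×10^-6 / 2.630×10^-2 = 6.58×10^-4 atm = 658 μatm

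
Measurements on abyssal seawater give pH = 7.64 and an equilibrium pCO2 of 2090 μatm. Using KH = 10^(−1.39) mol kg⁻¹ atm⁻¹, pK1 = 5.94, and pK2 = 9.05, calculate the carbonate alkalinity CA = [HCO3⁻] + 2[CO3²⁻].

CA = 4.60 mmol/kg

[CO2*] = KH · pCO2 = 10^(−1.39) × 2090×10^-6 = 8.514×10^-5 mol/kg
α₀ = 1/(1 + K1/[H⁺] + K1K2/[H⁺]²) = 1/(1 + 10^+1.70 + 10^+0.29) = 0.01884
DIC = [CO2*]/α₀ = 8.514×10^-5 / 0.01884 = 4.518 mmol/kg
CA = (α₁ + 2α₂)·DIC = (0.9444 + 2×0.03674) × 4.518 = 4.60 mmol/kg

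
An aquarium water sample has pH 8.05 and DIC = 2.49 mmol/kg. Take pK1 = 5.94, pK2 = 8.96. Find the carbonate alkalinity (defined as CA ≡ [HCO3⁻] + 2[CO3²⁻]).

CA = [HCO3⁻] + 2[CO3²⁻] = (α₁ + 2α₂)·DIC
At pH 8.05: [H⁺]/K1 = 10^-2.11 = 0.0077625, K2/[H⁺] = 10^-0.91 = 0.12303
α₁ = 1/(1 + 0.0077625 + 0.12303) = 1/1.1308 = 0.8843; α₂ = α₁·K2/[H⁺] = 0.1088
α₁ + 2α₂ = 1.1019
CA = 1.1019 × 2.49 = 2.74 mmol/kg

CA = 2.74 mmol/kg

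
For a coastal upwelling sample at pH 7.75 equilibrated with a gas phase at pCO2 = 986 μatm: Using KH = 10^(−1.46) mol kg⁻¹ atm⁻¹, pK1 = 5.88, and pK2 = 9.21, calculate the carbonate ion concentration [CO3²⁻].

[CO2*] = KH · pCO2 = 10^(−1.46) × 986×10^-6 = 3.419×10^-5 mol/kg
α₀ = 1/(1 + K1/[H⁺] + K1K2/[H⁺]²) = 1/(1 + 10^+1.87 + 10^+0.41) = 0.01287
DIC = [CO2*]/α₀ = 3.419×10^-5 / 0.01287 = 2.656 mmol/kg
[CO3²⁻] = α₂·DIC; α₂ = 0.03308, so [CO3²⁻] = 0.03308 × 2.656 = 0.0879 mmol/kg

[CO3²⁻] = 0.0879 mmol/kg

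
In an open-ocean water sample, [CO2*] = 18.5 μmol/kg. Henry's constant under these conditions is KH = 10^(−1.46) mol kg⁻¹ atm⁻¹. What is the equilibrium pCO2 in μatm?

KH = 10^(−1.46) = 3.467×10^-2 mol kg⁻¹ atm⁻¹
pCO2 = [CO2*]/KH = 18.5×10^-6 / 3.467×10^-2 = 5.34×10^-4 atm = 534 μatm

pCO2 = 534 μatm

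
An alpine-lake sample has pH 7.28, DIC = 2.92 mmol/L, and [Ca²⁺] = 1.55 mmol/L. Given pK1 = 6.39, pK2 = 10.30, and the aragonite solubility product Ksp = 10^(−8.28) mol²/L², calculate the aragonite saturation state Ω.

α₂ = 1 / (1 + [H⁺]/K2 + [H⁺]²/(K1K2)) = 1 / (1 + 10^+3.02 + 10^+2.13)
   = 1 / (1 + 1047.1 + 134.90) = 1/1183.0 = 0.0008453
[CO3²⁻] = α₂ × DIC = 0.0008453 × 2.92 = 0.002468 mmol/L = 2.468 μmol/L
Ksp = 10^(−8.28) = 5.248×10^-9
Ω = [Ca²⁺][CO3²⁻]/Ksp = (1.55×10^-3)(2.468×10^-6) / 5.248×10^-9 = 0.729

Ω = 0.729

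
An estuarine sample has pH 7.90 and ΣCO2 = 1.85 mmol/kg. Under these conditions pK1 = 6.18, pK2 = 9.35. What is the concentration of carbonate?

[CO3²⁻] = 0.0622 mmol/kg

α₂ = 1 / (1 + [H⁺]/K2 + [H⁺]²/(K1K2)) = 1 / (1 + 10^+1.45 + 10^-0.27)
   = 1 / (1 + 28.184 + 0.53703) = 1/29.721 = 0.03365
[CO3²⁻] = α₂ × DIC = 0.03365 × 1.85 = 0.0622 mmol/kg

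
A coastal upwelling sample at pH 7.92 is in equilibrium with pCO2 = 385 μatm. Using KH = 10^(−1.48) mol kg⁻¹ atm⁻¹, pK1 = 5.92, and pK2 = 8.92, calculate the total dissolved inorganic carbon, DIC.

DIC = 1.42 mmol/kg

[CO2*] = KH · pCO2 = 10^(−1.48) × 385×10^-6 = 1.275×10^-5 mol/kg
α₀ = 1/(1 + K1/[H⁺] + K1K2/[H⁺]²) = 1/(1 + 10^+2.00 + 10^+1.00) = 0.009009
DIC = [CO2*]/α₀ = 1.275×10^-5 / 0.009009 = 1.42 mmol/kg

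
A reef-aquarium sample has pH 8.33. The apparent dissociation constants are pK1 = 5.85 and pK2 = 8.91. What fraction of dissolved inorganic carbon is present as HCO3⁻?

α₁ = 1 / (1 + [H⁺]/K1 + K2/[H⁺]) = 1 / (1 + 10^-2.48 + 10^-0.58)
   = 1 / (1 + 0.0033113 + 0.26303) = 1/1.2663 = 0.7897

α₁ = 0.790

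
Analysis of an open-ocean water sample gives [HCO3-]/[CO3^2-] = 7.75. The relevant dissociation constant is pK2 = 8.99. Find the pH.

From K2 = [H⁺][CO3^2-]/[HCO3-]:  pH = pK2 − log₁₀([HCO3-]/[CO3^2-])
log₁₀(7.75) = +0.889
pH = 8.99 − (+0.889) = 8.10

pH = 8.10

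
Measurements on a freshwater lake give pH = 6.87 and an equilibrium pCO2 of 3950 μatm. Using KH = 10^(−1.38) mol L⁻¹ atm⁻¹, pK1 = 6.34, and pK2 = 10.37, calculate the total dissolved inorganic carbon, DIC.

DIC = 0.723 mmol/L

[CO2*] = KH · pCO2 = 10^(−1.38) × 3950×10^-6 = 1.647×10^-4 mol/L
α₀ = 1/(1 + K1/[H⁺] + K1K2/[H⁺]²) = 1/(1 + 10^+0.53 + 10^-2.97) = 0.2278
DIC = [CO2*]/α₀ = 1.647×10^-4 / 0.2278 = 0.723 mmol/L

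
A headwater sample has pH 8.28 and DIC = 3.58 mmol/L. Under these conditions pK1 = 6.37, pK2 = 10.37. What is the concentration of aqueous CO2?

[CO2*] = 0.0432 mmol/L

α₀ = 1 / (1 + K1/[H⁺] + K1K2/[H⁺]²) = 1 / (1 + 10^+1.91 + 10^-0.18)
   = 1 / (1 + 81.283 + 0.66069) = 1/82.944 = 0.01206
[CO2*] = α₀ × DIC = 0.01206 × 3.58 = 0.0432 mmol/L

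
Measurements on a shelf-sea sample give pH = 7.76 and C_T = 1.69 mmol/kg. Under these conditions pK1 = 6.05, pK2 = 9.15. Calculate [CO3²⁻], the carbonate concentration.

α₂ = 1 / (1 + [H⁺]/K2 + [H⁺]²/(K1K2)) = 1 / (1 + 10^+1.39 + 10^-0.32)
   = 1 / (1 + 24.547 + 0.47863) = 1/26.026 = 0.03842
[CO3²⁻] = α₂ × DIC = 0.03842 × 1.69 = 0.0649 mmol/kg

[CO3²⁻] = 0.0649 mmol/kg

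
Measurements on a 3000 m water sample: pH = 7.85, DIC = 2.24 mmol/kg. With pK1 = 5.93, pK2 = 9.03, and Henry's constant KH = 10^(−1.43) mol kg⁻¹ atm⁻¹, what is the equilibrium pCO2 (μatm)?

α₀ = 1 / (1 + K1/[H⁺] + K1K2/[H⁺]²) = 1 / (1 + 10^+1.92 + 10^+0.74)
   = 1 / (1 + 83.176 + 5.4954) = 1/89.672 = 0.01115
[CO2*] = α₀ × DIC = 0.01115 × 2.24 = 0.02498 mmol/kg
pCO2 = [CO2*]/KH = 2.498×10^-5 / 3.715×10^-2 = 672 μatm

pCO2 = 672 μatm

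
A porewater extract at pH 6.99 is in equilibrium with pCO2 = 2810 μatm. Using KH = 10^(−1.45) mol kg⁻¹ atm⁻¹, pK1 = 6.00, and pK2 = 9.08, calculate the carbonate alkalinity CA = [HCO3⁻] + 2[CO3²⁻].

CA = 0.990 mmol/kg

[CO2*] = KH · pCO2 = 10^(−1.45) × 2810×10^-6 = 9.970×10^-5 mol/kg
α₀ = 1/(1 + K1/[H⁺] + K1K2/[H⁺]²) = 1/(1 + 10^+0.99 + 10^-1.10) = 0.09215
DIC = [CO2*]/α₀ = 9.970×10^-5 / 0.09215 = 1.082 mmol/kg
CA = (α₁ + 2α₂)·DIC = (0.9005 + 2×0.007320) × 1.082 = 0.990 mmol/kg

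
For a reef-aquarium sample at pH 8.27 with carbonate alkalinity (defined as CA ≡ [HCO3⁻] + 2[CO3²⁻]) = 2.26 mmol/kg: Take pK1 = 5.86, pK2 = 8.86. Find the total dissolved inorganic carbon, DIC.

CA = [HCO3⁻] + 2[CO3²⁻] = (α₁ + 2α₂)·DIC
At pH 8.27: [H⁺]/K1 = 10^-2.41 = 0.0038905, K2/[H⁺] = 10^-0.59 = 0.25704
α₁ = 1/(1 + 0.0038905 + 0.25704) = 1/1.2609 = 0.7931; α₂ = α₁·K2/[H⁺] = 0.2038
α₁ + 2α₂ = 1.2008
DIC = CA / (α₁ + 2α₂) = 2.26 / 1.2008 = 1.88 mmol/kg

DIC = 1.88 mmol/kg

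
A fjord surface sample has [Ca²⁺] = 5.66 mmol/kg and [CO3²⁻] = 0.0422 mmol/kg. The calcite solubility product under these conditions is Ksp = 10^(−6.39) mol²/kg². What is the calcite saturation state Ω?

Ksp = 10^(−6.39) = 4.074×10^-7
Ω = [Ca²⁺][CO3²⁻]/Ksp = (5.66×10^-3)(0.0422×10^-3) / 4.074×10^-7 = 0.586

Ω = 0.586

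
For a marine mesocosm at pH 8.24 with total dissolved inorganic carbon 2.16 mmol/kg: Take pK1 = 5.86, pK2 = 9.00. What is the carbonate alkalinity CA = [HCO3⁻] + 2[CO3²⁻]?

CA = [HCO3⁻] + 2[CO3²⁻] = (α₁ + 2α₂)·DIC
At pH 8.24: [H⁺]/K1 = 10^-2.38 = 0.0041687, K2/[H⁺] = 10^-0.76 = 0.17378
α₁ = 1/(1 + 0.0041687 + 0.17378) = 1/1.1779 = 0.8489; α₂ = α₁·K2/[H⁺] = 0.1475
α₁ + 2α₂ = 1.1440
CA = 1.1440 × 2.16 = 2.47 mmol/kg

CA = 2.47 mmol/kg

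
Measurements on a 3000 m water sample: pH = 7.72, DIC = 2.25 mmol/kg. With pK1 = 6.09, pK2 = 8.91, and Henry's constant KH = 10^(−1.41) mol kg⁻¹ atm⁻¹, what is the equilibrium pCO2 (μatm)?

α₀ = 1 / (1 + K1/[H⁺] + K1K2/[H⁺]²) = 1 / (1 + 10^+1.63 + 10^+0.44)
   = 1 / (1 + 42.658 + 2.7542) = 1/46.412 = 0.02155
[CO2*] = α₀ × DIC = 0.02155 × 2.25 = 0.04848 mmol/kg
pCO2 = [CO2*]/KH = 4.848×10^-5 / 3.890×10^-2 = 1250 μatm

pCO2 = 1250 μatm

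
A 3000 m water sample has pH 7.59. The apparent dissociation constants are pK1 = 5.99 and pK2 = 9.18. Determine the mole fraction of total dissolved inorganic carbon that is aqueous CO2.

α₀ = 0.0239

α₀ = 1 / (1 + K1/[H⁺] + K1K2/[H⁺]²) = 1 / (1 + 10^+1.60 + 10^+0.01)
   = 1 / (1 + 39.811 + 1.0233) = 1/41.834 = 0.02390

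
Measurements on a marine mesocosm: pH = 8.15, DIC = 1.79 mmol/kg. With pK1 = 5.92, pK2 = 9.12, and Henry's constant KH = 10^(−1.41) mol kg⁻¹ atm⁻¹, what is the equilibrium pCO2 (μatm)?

pCO2 = 243 μatm

α₀ = 1 / (1 + K1/[H⁺] + K1K2/[H⁺]²) = 1 / (1 + 10^+2.23 + 10^+1.26)
   = 1 / (1 + 169.82 + 18.197) = 1/189.02 = 0.005290
[CO2*] = α₀ × DIC = 0.005290 × 1.79 = 0.009470 mmol/kg = 9.470 μmol/kg
pCO2 = [CO2*]/KH = 9.470×10^-6 / 3.890×10^-2 = 243 μatm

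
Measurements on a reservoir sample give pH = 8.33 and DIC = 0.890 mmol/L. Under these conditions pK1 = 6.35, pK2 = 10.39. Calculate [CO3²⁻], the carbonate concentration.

[CO3²⁻] = 7.61 μmol/L

α₂ = 1 / (1 + [H⁺]/K2 + [H⁺]²/(K1K2)) = 1 / (1 + 10^+2.06 + 10^+0.08)
   = 1 / (1 + 114.82 + 1.2023) = 1/117.02 = 0.008546
[CO3²⁻] = α₂ × DIC = 0.008546 × 0.890 = 0.00761 mmol/L = 7.61 μmol/L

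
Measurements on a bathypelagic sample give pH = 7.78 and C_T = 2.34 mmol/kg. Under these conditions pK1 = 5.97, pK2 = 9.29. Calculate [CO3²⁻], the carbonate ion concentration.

[CO3²⁻] = 0.0691 mmol/kg

α₂ = 1 / (1 + [H⁺]/K2 + [H⁺]²/(K1K2)) = 1 / (1 + 10^+1.51 + 10^-0.30)
   = 1 / (1 + 32.359 + 0.50119) = 1/33.861 = 0.02953
[CO3²⁻] = α₂ × DIC = 0.02953 × 2.34 = 0.0691 mmol/kg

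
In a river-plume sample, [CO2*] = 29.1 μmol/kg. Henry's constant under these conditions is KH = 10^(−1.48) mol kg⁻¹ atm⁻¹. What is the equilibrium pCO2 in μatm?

KH = 10^(−1.48) = 3.311×10^-2 mol kg⁻¹ atm⁻¹
pCO2 = [CO2*]/KH = 29.1×10^-6 / 3.311×10^-2 = 8.79×10^-4 atm = 879 μatm

pCO2 = 879 μatm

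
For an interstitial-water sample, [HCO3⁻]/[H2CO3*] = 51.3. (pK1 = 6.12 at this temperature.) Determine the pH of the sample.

From K1 = [H⁺][HCO3⁻]/[H2CO3*]:  pH = pK1 + log₁₀([HCO3⁻]/[H2CO3*])
log₁₀(51.3) = +1.710
pH = 6.12 + (+1.710) = 7.83

pH = 7.83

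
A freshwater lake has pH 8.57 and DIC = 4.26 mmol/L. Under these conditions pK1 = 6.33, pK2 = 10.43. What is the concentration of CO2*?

α₀ = 1 / (1 + K1/[H⁺] + K1K2/[H⁺]²) = 1 / (1 + 10^+2.24 + 10^+0.38)
   = 1 / (1 + 173.78 + 2.3988) = 1/177.18 = 0.005644
[CO2*] = α₀ × DIC = 0.005644 × 4.26 = 0.0240 mmol/L

[CO2*] = 0.0240 mmol/L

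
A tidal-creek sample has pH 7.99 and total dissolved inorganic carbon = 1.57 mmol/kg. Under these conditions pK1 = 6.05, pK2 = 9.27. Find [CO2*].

α₀ = 1 / (1 + K1/[H⁺] + K1K2/[H⁺]²) = 1 / (1 + 10^+1.94 + 10^+0.66)
   = 1 / (1 + 87.096 + 4.5709) = 1/92.667 = 0.01079
[CO2*] = α₀ × DIC = 0.01079 × 1.57 = 0.0169 mmol/kg = 16.9 μmol/kg

[CO2*] = 16.9 μmol/kg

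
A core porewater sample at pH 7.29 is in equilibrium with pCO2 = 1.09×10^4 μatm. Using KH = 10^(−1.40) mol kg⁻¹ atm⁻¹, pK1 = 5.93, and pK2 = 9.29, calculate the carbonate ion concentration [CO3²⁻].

[CO3²⁻] = 0.0994 mmol/kg

[CO2*] = KH · pCO2 = 10^(−1.40) × 1.09×10^4×10^-6 = 4.339×10^-4 mol/kg
α₀ = 1/(1 + K1/[H⁺] + K1K2/[H⁺]²) = 1/(1 + 10^+1.36 + 10^-0.64) = 0.04143
DIC = [CO2*]/α₀ = 4.339×10^-4 / 0.04143 = 10.47 mmol/kg
[CO3²⁻] = α₂·DIC; α₂ = 0.009491, so [CO3²⁻] = 0.009491 × 10.47 = 0.0994 mmol/kg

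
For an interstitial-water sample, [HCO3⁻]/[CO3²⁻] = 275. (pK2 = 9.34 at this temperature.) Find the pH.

pH = 6.90

From K2 = [H⁺][CO3²⁻]/[HCO3⁻]:  pH = pK2 − log₁₀([HCO3⁻]/[CO3²⁻])
log₁₀(275) = +2.439
pH = 9.34 − (+2.439) = 6.90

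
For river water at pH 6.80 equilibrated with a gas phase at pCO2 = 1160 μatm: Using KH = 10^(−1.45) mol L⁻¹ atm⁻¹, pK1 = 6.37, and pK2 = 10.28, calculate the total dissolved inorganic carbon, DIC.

[CO2*] = KH · pCO2 = 10^(−1.45) × 1160×10^-6 = 4.116×10^-5 mol/L
α₀ = 1/(1 + K1/[H⁺] + K1K2/[H⁺]²) = 1/(1 + 10^+0.43 + 10^-3.05) = 0.2708
DIC = [CO2*]/α₀ = 4.116×10^-5 / 0.2708 = 0.152 mmol/L

DIC = 0.152 mmol/L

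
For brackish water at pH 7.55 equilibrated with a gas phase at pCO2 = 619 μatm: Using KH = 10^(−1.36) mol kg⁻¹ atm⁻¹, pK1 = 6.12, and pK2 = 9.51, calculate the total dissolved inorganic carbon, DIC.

[CO2*] = KH · pCO2 = 10^(−1.36) × 619×10^-6 = 2.702×10^-5 mol/kg
α₀ = 1/(1 + K1/[H⁺] + K1K2/[H⁺]²) = 1/(1 + 10^+1.43 + 10^-0.53) = 0.03545
DIC = [CO2*]/α₀ = 2.702×10^-5 / 0.03545 = 0.762 mmol/kg

DIC = 0.762 mmol/kg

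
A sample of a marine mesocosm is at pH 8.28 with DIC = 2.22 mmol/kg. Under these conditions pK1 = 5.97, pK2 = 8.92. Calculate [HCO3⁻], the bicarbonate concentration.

[HCO3⁻] = 1.80 mmol/kg

α₁ = 1 / (1 + [H⁺]/K1 + K2/[H⁺]) = 1 / (1 + 10^-2.31 + 10^-0.64)
   = 1 / (1 + 0.0048978 + 0.22909) = 1/1.2340 = 0.8104
[HCO3⁻] = α₁ × DIC = 0.8104 × 2.22 = 1.80 mmol/kg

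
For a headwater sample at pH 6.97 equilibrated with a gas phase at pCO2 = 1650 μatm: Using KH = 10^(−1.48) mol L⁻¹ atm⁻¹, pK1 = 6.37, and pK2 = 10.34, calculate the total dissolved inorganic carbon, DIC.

[CO2*] = KH · pCO2 = 10^(−1.48) × 1650×10^-6 = 5.464×10^-5 mol/L
α₀ = 1/(1 + K1/[H⁺] + K1K2/[H⁺]²) = 1/(1 + 10^+0.60 + 10^-2.77) = 0.2007
DIC = [CO2*]/α₀ = 5.464×10^-5 / 0.2007 = 0.272 mmol/L

DIC = 0.272 mmol/L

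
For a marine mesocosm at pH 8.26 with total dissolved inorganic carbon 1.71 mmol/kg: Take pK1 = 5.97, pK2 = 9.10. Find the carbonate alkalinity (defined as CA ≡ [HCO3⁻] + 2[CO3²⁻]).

CA = [HCO3⁻] + 2[CO3²⁻] = (α₁ + 2α₂)·DIC
At pH 8.26: [H⁺]/K1 = 10^-2.29 = 0.0051286, K2/[H⁺] = 10^-0.84 = 0.14454
α₁ = 1/(1 + 0.0051286 + 0.14454) = 1/1.1497 = 0.8698; α₂ = α₁·K2/[H⁺] = 0.1257
α₁ + 2α₂ = 1.1213
CA = 1.1213 × 1.71 = 1.92 mmol/kg

CA = 1.92 mmol/kg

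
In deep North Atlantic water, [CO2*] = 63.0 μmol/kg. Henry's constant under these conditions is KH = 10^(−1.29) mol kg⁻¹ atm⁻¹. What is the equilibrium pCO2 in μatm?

KH = 10^(−1.29) = 5.129×10^-2 mol kg⁻¹ atm⁻¹
pCO2 = [CO2*]/KH = 63.0×10^-6 / 5.129×10^-2 = 1.23×10^-3 atm = 1230 μatm

pCO2 = 1230 μatm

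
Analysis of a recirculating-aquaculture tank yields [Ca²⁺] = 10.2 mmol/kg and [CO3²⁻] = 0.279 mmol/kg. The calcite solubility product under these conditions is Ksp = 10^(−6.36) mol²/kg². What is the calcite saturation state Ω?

Ksp = 10^(−6.36) = 4.365×10^-7
Ω = [Ca²⁺][CO3²⁻]/Ksp = (10.2×10^-3)(0.279×10^-3) / 4.365×10^-7 = 6.52

Ω = 6.52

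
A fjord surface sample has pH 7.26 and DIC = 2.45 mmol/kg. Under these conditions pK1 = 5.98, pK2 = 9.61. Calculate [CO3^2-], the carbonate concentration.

[CO3²⁻] = 10.4 μmol/kg

α₂ = 1 / (1 + [H⁺]/K2 + [H⁺]²/(K1K2)) = 1 / (1 + 10^+2.35 + 10^+1.07)
   = 1 / (1 + 223.87 + 11.749) = 1/236.62 = 0.004226
[CO3²⁻] = α₂ × DIC = 0.004226 × 2.45 = 0.0104 mmol/kg = 10.4 μmol/kg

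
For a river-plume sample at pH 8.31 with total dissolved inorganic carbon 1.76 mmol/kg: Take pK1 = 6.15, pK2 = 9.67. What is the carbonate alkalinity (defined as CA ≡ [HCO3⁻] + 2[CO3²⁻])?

CA = 1.82 mmol/kg

CA = [HCO3⁻] + 2[CO3²⁻] = (α₁ + 2α₂)·DIC
At pH 8.31: [H⁺]/K1 = 10^-2.16 = 0.0069183, K2/[H⁺] = 10^-1.36 = 0.043652
α₁ = 1/(1 + 0.0069183 + 0.043652) = 1/1.0506 = 0.9519; α₂ = α₁·K2/[H⁺] = 0.04155
α₁ + 2α₂ = 1.0350
CA = 1.0350 × 1.76 = 1.82 mmol/kg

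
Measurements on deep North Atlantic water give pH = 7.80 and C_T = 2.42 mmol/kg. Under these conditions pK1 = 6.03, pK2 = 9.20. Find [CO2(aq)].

[CO2*] = 0.0389 mmol/kg

α₀ = 1 / (1 + K1/[H⁺] + K1K2/[H⁺]²) = 1 / (1 + 10^+1.77 + 10^+0.37)
   = 1 / (1 + 58.884 + 2.3442) = 1/62.229 = 0.01607
[CO2*] = α₀ × DIC = 0.01607 × 2.42 = 0.0389 mmol/kg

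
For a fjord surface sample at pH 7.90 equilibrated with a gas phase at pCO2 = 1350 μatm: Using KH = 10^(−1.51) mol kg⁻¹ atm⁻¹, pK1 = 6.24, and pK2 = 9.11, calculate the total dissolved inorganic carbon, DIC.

DIC = 2.07 mmol/kg

[CO2*] = KH · pCO2 = 10^(−1.51) × 1350×10^-6 = 4.172×10^-5 mol/kg
α₀ = 1/(1 + K1/[H⁺] + K1K2/[H⁺]²) = 1/(1 + 10^+1.66 + 10^+0.45) = 0.02019
DIC = [CO2*]/α₀ = 4.172×10^-5 / 0.02019 = 2.07 mmol/kg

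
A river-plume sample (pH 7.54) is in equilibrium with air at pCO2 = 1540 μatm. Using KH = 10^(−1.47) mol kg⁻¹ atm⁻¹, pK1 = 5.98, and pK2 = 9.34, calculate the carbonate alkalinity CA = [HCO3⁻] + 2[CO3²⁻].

CA = 1.95 mmol/kg

[CO2*] = KH · pCO2 = 10^(−1.47) × 1540×10^-6 = 5.218×10^-5 mol/kg
α₀ = 1/(1 + K1/[H⁺] + K1K2/[H⁺]²) = 1/(1 + 10^+1.56 + 10^-0.24) = 0.02640
DIC = [CO2*]/α₀ = 5.218×10^-5 / 0.02640 = 1.977 mmol/kg
CA = (α₁ + 2α₂)·DIC = (0.9584 + 2×0.01519) × 1.977 = 1.95 mmol/kg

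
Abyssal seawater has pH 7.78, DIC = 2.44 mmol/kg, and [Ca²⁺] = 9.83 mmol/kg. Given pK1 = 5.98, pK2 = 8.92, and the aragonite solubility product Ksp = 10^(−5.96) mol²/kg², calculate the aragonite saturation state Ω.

Ω = 1.46

α₂ = 1 / (1 + [H⁺]/K2 + [H⁺]²/(K1K2)) = 1 / (1 + 10^+1.14 + 10^-0.66)
   = 1 / (1 + 13.804 + 0.21878) = 1/15.023 = 0.06657
[CO3²⁻] = α₂ × DIC = 0.06657 × 2.44 = 0.1624 mmol/kg
Ksp = 10^(−5.96) = 1.096×10^-6
Ω = [Ca²⁺][CO3²⁻]/Ksp = (9.83×10^-3)(1.624×10^-4) / 1.096×10^-6 = 1.46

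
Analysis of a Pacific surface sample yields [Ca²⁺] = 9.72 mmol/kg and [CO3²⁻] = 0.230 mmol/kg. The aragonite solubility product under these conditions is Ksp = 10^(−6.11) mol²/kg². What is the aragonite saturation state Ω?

Ksp = 10^(−6.11) = 7.762×10^-7
Ω = [Ca²⁺][CO3²⁻]/Ksp = (9.72×10^-3)(0.230×10^-3) / 7.762×10^-7 = 2.88

Ω = 2.88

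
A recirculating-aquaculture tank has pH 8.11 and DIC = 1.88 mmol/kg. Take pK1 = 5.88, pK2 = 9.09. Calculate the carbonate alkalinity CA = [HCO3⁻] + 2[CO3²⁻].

CA = [HCO3⁻] + 2[CO3²⁻] = (α₁ + 2α₂)·DIC
At pH 8.11: [H⁺]/K1 = 10^-2.23 = 0.0058884, K2/[H⁺] = 10^-0.98 = 0.10471
α₁ = 1/(1 + 0.0058884 + 0.10471) = 1/1.1106 = 0.9004; α₂ = α₁·K2/[H⁺] = 0.09428
α₁ + 2α₂ = 1.0890
CA = 1.0890 × 1.88 = 2.05 mmol/kg

CA = 2.05 mmol/kg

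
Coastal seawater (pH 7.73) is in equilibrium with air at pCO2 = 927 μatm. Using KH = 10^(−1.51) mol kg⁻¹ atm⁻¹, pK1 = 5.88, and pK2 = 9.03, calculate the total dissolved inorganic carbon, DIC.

DIC = 2.16 mmol/kg

[CO2*] = KH · pCO2 = 10^(−1.51) × 927×10^-6 = 2.865×10^-5 mol/kg
α₀ = 1/(1 + K1/[H⁺] + K1K2/[H⁺]²) = 1/(1 + 10^+1.85 + 10^+0.55) = 0.01327
DIC = [CO2*]/α₀ = 2.865×10^-5 / 0.01327 = 2.16 mmol/kg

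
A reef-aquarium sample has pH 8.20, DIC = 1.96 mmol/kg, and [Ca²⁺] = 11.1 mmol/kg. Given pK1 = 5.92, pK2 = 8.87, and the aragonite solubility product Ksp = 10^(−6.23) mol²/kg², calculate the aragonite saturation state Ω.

Ω = 6.48

α₂ = 1 / (1 + [H⁺]/K2 + [H⁺]²/(K1K2)) = 1 / (1 + 10^+0.67 + 10^-1.61)
   = 1 / (1 + 4.6774 + 0.024547) = 1/5.7019 = 0.1754
[CO3²⁻] = α₂ × DIC = 0.1754 × 1.96 = 0.3437 mmol/kg
Ksp = 10^(−6.23) = 5.888×10^-7
Ω = [Ca²⁺][CO3²⁻]/Ksp = (11.1×10^-3)(3.437×10^-4) / 5.888×10^-7 = 6.48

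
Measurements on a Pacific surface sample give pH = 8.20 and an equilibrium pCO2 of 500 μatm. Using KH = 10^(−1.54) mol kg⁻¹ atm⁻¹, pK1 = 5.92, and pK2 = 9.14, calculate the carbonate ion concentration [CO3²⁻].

[CO2*] = KH · pCO2 = 10^(−1.54) × 500×10^-6 = 1.442×10^-5 mol/kg
α₀ = 1/(1 + K1/[H⁺] + K1K2/[H⁺]²) = 1/(1 + 10^+2.28 + 10^+1.34) = 0.004686
DIC = [CO2*]/α₀ = 1.442×10^-5 / 0.004686 = 3.078 mmol/kg
[CO3²⁻] = α₂·DIC; α₂ = 0.1025, so [CO3²⁻] = 0.1025 × 3.078 = 0.315 mmol/kg

[CO3²⁻] = 0.315 mmol/kg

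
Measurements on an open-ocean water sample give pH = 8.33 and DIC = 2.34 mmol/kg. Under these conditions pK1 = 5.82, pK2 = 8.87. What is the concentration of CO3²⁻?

[CO3²⁻] = 0.523 mmol/kg

α₂ = 1 / (1 + [H⁺]/K2 + [H⁺]²/(K1K2)) = 1 / (1 + 10^+0.54 + 10^-1.97)
   = 1 / (1 + 3.4674 + 0.010715) = 1/4.4781 = 0.2233
[CO3²⁻] = α₂ × DIC = 0.2233 × 2.34 = 0.523 mmol/kg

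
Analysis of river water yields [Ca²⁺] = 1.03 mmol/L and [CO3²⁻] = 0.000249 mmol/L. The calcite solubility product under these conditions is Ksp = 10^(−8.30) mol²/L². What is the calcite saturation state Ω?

Ω = 0.0512

Ksp = 10^(−8.30) = 5.012×10^-9
Ω = [Ca²⁺][CO3²⁻]/Ksp = (1.03×10^-3)(0.000249×10^-3) / 5.012×10^-9 = 0.0512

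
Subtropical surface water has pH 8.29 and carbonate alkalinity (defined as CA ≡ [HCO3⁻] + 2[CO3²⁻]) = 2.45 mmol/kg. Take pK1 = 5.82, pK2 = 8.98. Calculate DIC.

CA = [HCO3⁻] + 2[CO3²⁻] = (α₁ + 2α₂)·DIC
At pH 8.29: [H⁺]/K1 = 10^-2.47 = 0.0033884, K2/[H⁺] = 10^-0.69 = 0.20417
α₁ = 1/(1 + 0.0033884 + 0.20417) = 1/1.2076 = 0.8281; α₂ = α₁·K2/[H⁺] = 0.1691
α₁ + 2α₂ = 1.1663
DIC = CA / (α₁ + 2α₂) = 2.45 / 1.1663 = 2.10 mmol/kg

DIC = 2.10 mmol/kg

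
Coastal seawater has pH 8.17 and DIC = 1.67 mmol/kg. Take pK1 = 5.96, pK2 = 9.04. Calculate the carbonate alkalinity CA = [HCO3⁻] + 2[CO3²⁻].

CA = [HCO3⁻] + 2[CO3²⁻] = (α₁ + 2α₂)·DIC
At pH 8.17: [H⁺]/K1 = 10^-2.21 = 0.0061660, K2/[H⁺] = 10^-0.87 = 0.13490
α₁ = 1/(1 + 0.0061660 + 0.13490) = 1/1.1411 = 0.8764; α₂ = α₁·K2/[H⁺] = 0.1182
α₁ + 2α₂ = 1.1128
CA = 1.1128 × 1.67 = 1.86 mmol/kg

CA = 1.86 mmol/kg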